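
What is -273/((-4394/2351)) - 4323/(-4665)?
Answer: 77258963/525590 ≈ 146.99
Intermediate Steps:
-273/((-4394/2351)) - 4323/(-4665) = -273/((-4394*1/2351)) - 4323*(-1/4665) = -273/(-4394/2351) + 1441/1555 = -273*(-2351/4394) + 1441/1555 = 49371/338 + 1441/1555 = 77258963/525590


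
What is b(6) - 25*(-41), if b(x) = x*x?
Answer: 1061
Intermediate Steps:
b(x) = x²
b(6) - 25*(-41) = 6² - 25*(-41) = 36 + 1025 = 1061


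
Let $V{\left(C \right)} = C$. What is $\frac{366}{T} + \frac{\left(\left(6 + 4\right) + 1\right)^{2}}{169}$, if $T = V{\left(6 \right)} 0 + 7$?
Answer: $\frac{62701}{1183} \approx 53.002$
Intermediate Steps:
$T = 7$ ($T = 6 \cdot 0 + 7 = 0 + 7 = 7$)
$\frac{366}{T} + \frac{\left(\left(6 + 4\right) + 1\right)^{2}}{169} = \frac{366}{7} + \frac{\left(\left(6 + 4\right) + 1\right)^{2}}{169} = 366 \cdot \frac{1}{7} + \left(10 + 1\right)^{2} \cdot \frac{1}{169} = \frac{366}{7} + 11^{2} \cdot \frac{1}{169} = \frac{366}{7} + 121 \cdot \frac{1}{169} = \frac{366}{7} + \frac{121}{169} = \frac{62701}{1183}$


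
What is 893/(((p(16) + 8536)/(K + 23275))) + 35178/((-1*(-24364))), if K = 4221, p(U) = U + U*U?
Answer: 37408859351/13412382 ≈ 2789.1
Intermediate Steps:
p(U) = U + U**2
893/(((p(16) + 8536)/(K + 23275))) + 35178/((-1*(-24364))) = 893/(((16*(1 + 16) + 8536)/(4221 + 23275))) + 35178/((-1*(-24364))) = 893/(((16*17 + 8536)/27496)) + 35178/24364 = 893/(((272 + 8536)*(1/27496))) + 35178*(1/24364) = 893/((8808*(1/27496))) + 17589/12182 = 893/(1101/3437) + 17589/12182 = 893*(3437/1101) + 17589/12182 = 3069241/1101 + 17589/12182 = 37408859351/13412382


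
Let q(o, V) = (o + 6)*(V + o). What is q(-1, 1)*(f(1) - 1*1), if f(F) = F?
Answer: 0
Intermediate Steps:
q(o, V) = (6 + o)*(V + o)
q(-1, 1)*(f(1) - 1*1) = ((-1)² + 6*1 + 6*(-1) + 1*(-1))*(1 - 1*1) = (1 + 6 - 6 - 1)*(1 - 1) = 0*0 = 0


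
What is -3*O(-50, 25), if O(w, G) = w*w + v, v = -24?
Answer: -7428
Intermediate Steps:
O(w, G) = -24 + w**2 (O(w, G) = w*w - 24 = w**2 - 24 = -24 + w**2)
-3*O(-50, 25) = -3*(-24 + (-50)**2) = -3*(-24 + 2500) = -3*2476 = -7428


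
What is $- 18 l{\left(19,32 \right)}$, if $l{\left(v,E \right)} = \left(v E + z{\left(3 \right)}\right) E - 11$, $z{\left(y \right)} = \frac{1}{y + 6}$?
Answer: $-350074$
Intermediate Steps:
$z{\left(y \right)} = \frac{1}{6 + y}$
$l{\left(v,E \right)} = -11 + E \left(\frac{1}{9} + E v\right)$ ($l{\left(v,E \right)} = \left(v E + \frac{1}{6 + 3}\right) E - 11 = \left(E v + \frac{1}{9}\right) E - 11 = \left(\frac{1}{9} + E v\right) E - 11 = E \left(\frac{1}{9} + E v\right) - 11 = -11 + E \left(\frac{1}{9} + E v\right)$)
$- 18 l{\left(19,32 \right)} = - 18 \left(-11 + \frac{1}{9} \cdot 32 + 19 \cdot 32^{2}\right) = - 18 \left(-11 + \frac{32}{9} + 19 \cdot 1024\right) = - 18 \left(-11 + \frac{32}{9} + 19456\right) = \left(-18\right) \frac{175037}{9} = -350074$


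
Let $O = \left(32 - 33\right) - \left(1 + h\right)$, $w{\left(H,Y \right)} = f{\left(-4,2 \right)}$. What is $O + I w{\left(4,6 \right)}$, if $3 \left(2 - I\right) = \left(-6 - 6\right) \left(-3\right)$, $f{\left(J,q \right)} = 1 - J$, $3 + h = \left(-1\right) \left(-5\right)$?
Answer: $-54$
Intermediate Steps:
$h = 2$ ($h = -3 - -5 = -3 + 5 = 2$)
$w{\left(H,Y \right)} = 5$ ($w{\left(H,Y \right)} = 1 - -4 = 1 + 4 = 5$)
$I = -10$ ($I = 2 - \frac{\left(-6 - 6\right) \left(-3\right)}{3} = 2 - \frac{\left(-12\right) \left(-3\right)}{3} = 2 - 12 = -10$)
$O = -4$ ($O = \left(32 - 33\right) - 3 = -1 - 3 = -4$)
$O + I w{\left(4,6 \right)} = -4 - 50 = -54$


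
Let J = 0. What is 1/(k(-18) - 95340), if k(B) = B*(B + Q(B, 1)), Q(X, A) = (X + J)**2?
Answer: -1/100848 ≈ -9.9159e-6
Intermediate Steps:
Q(X, A) = X**2 (Q(X, A) = (X + 0)**2 = X**2)
k(B) = B*(B + B**2)
1/(k(-18) - 95340) = 1/((-18)**2*(1 - 18) - 95340) = 1/(324*(-17) - 95340) = 1/(-5508 - 95340) = 1/(-100848) = -1/100848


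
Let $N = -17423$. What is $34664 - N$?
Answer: $52087$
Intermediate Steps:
$34664 - N = 34664 - -17423 = 34664 + 17423 = 52087$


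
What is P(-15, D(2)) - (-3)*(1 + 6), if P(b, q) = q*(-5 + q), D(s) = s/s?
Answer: 17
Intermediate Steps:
D(s) = 1
P(-15, D(2)) - (-3)*(1 + 6) = 1*(-5 + 1) - (-3)*(1 + 6) = 1*(-4) - (-3)*7 = -4 - 1*(-21) = -4 + 21 = 17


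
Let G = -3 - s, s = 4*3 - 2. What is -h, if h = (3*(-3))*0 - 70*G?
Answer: -910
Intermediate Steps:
s = 10 (s = 12 - 2 = 10)
G = -13 (G = -3 - 1*10 = -3 - 10 = -13)
h = 910 (h = (3*(-3))*0 - 70*(-13) = -9*0 + 910 = 0 + 910 = 910)
-h = -1*910 = -910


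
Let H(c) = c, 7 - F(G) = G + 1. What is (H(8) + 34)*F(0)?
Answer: 252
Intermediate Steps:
F(G) = 6 - G (F(G) = 7 - (G + 1) = 7 - (1 + G) = 7 + (-1 - G) = 6 - G)
(H(8) + 34)*F(0) = (8 + 34)*(6 - 1*0) = 42*(6 + 0) = 42*6 = 252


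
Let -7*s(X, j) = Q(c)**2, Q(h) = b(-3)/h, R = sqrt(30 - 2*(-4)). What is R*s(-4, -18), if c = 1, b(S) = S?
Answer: -9*sqrt(38)/7 ≈ -7.9257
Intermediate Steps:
R = sqrt(38) (R = sqrt(30 + 8) = sqrt(38) ≈ 6.1644)
Q(h) = -3/h
s(X, j) = -9/7 (s(X, j) = -(-3/1)**2/7 = -(-3*1)**2/7 = -1/7*(-3)**2 = -1/7*9 = -9/7)
R*s(-4, -18) = sqrt(38)*(-9/7) = -9*sqrt(38)/7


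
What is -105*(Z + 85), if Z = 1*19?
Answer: -10920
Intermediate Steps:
Z = 19
-105*(Z + 85) = -105*(19 + 85) = -105*104 = -10920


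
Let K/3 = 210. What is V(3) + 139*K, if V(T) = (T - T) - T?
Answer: 87567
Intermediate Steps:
K = 630 (K = 3*210 = 630)
V(T) = -T (V(T) = 0 - T = -T)
V(3) + 139*K = -1*3 + 139*630 = -3 + 87570 = 87567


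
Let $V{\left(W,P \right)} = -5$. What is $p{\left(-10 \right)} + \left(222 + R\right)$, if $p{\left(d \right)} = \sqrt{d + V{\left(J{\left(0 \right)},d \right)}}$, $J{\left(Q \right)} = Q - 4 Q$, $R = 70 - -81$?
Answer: $373 + i \sqrt{15} \approx 373.0 + 3.873 i$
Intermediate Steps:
$R = 151$ ($R = 70 + 81 = 151$)
$J{\left(Q \right)} = - 3 Q$
$p{\left(d \right)} = \sqrt{-5 + d}$ ($p{\left(d \right)} = \sqrt{d - 5} = \sqrt{-5 + d}$)
$p{\left(-10 \right)} + \left(222 + R\right) = \sqrt{-5 - 10} + \left(222 + 151\right) = \sqrt{-15} + 373 = i \sqrt{15} + 373 = 373 + i \sqrt{15}$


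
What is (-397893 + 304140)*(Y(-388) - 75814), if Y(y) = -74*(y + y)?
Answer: 1724117670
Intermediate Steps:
Y(y) = -148*y
(-397893 + 304140)*(Y(-388) - 75814) = (-397893 + 304140)*(-148*(-388) - 75814) = -93753*(57424 - 75814) = -93753*(-18390) = 1724117670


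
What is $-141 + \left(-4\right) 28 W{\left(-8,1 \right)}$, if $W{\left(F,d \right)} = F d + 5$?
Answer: $195$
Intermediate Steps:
$W{\left(F,d \right)} = 5 + F d$
$-141 + \left(-4\right) 28 W{\left(-8,1 \right)} = -141 + \left(-4\right) 28 \left(5 - 8\right) = -141 - 112 \left(5 - 8\right) = -141 - -336 = -141 + 336 = 195$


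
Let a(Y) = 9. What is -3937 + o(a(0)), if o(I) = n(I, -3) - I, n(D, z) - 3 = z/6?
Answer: -7887/2 ≈ -3943.5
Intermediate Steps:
n(D, z) = 3 + z/6
o(I) = 5/2 - I (o(I) = (3 + (1/6)*(-3)) - I = (3 - 1/2) - I = 5/2 - I)
-3937 + o(a(0)) = -3937 + (5/2 - 1*9) = -3937 + (5/2 - 9) = -3937 - 13/2 = -7887/2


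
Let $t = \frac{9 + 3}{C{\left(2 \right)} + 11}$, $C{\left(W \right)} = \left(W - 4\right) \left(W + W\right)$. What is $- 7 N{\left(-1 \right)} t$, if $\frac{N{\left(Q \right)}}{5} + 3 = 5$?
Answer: $-280$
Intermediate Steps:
$N{\left(Q \right)} = 10$ ($N{\left(Q \right)} = -15 + 5 \cdot 5 = -15 + 25 = 10$)
$C{\left(W \right)} = 2 W \left(-4 + W\right)$ ($C{\left(W \right)} = \left(-4 + W\right) 2 W = 2 W \left(-4 + W\right)$)
$t = 4$ ($t = \frac{9 + 3}{2 \cdot 2 \left(-4 + 2\right) + 11} = \frac{12}{2 \cdot 2 \left(-2\right) + 11} = \frac{12}{-8 + 11} = \frac{12}{3} = 12 \cdot \frac{1}{3} = 4$)
$- 7 N{\left(-1 \right)} t = \left(-7\right) 10 \cdot 4 = \left(-70\right) 4 = -280$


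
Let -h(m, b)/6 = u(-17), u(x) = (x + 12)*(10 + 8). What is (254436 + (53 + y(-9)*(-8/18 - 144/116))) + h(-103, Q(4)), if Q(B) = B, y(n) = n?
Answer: 7396281/29 ≈ 2.5504e+5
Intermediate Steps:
u(x) = 216 + 18*x (u(x) = (12 + x)*18 = 216 + 18*x)
h(m, b) = 540 (h(m, b) = -6*(216 + 18*(-17)) = -6*(216 - 306) = -6*(-90) = 540)
(254436 + (53 + y(-9)*(-8/18 - 144/116))) + h(-103, Q(4)) = (254436 + (53 - 9*(-8/18 - 144/116))) + 540 = (254436 + (53 - 9*(-8*1/18 - 144*1/116))) + 540 = (254436 + (53 - 9*(-4/9 - 36/29))) + 540 = (254436 + (53 - 9*(-440/261))) + 540 = (254436 + (53 + 440/29)) + 540 = (254436 + 1977/29) + 540 = 7380621/29 + 540 = 7396281/29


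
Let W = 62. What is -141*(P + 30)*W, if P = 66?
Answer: -839232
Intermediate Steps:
-141*(P + 30)*W = -141*(66 + 30)*62 = -13536*62 = -141*5952 = -839232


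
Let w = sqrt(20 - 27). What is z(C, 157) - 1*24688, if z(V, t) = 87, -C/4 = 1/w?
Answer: -24601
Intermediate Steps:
w = I*sqrt(7) (w = sqrt(-7) = I*sqrt(7) ≈ 2.6458*I)
C = 4*I*sqrt(7)/7 (C = -4*(-I*sqrt(7)/7) = -(-4)*I*sqrt(7)/7 = 4*I*sqrt(7)/7 ≈ 1.5119*I)
z(C, 157) - 1*24688 = 87 - 1*24688 = 87 - 24688 = -24601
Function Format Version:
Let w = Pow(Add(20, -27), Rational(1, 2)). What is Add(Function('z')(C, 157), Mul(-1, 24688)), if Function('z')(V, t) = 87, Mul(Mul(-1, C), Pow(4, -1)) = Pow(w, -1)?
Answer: -24601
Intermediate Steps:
w = Mul(I, Pow(7, Rational(1, 2))) (w = Pow(-7, Rational(1, 2)) = Mul(I, Pow(7, Rational(1, 2))) ≈ Mul(2.6458, I))
C = Mul(Rational(4, 7), I, Pow(7, Rational(1, 2))) (C = Mul(-4, Pow(Mul(I, Pow(7, Rational(1, 2))), -1)) = Mul(-4, Mul(Rational(-1, 7), I, Pow(7, Rational(1, 2)))) = Mul(Rational(4, 7), I, Pow(7, Rational(1, 2))) ≈ Mul(1.5119, I))
Add(Function('z')(C, 157), Mul(-1, 24688)) = Add(87, Mul(-1, 24688)) = Add(87, -24688) = -24601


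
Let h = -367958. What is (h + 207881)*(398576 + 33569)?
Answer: -69176475165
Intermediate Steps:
(h + 207881)*(398576 + 33569) = (-367958 + 207881)*(398576 + 33569) = -160077*432145 = -69176475165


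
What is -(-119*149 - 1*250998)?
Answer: 268729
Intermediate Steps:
-(-119*149 - 1*250998) = -(-17731 - 250998) = -1*(-268729) = 268729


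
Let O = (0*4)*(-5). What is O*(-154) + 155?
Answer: 155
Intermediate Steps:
O = 0 (O = 0*(-5) = 0)
O*(-154) + 155 = 0*(-154) + 155 = 0 + 155 = 155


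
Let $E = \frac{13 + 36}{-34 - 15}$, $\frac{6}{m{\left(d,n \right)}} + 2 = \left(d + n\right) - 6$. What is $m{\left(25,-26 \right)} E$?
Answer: $\frac{2}{3} \approx 0.66667$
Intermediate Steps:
$m{\left(d,n \right)} = \frac{6}{-8 + d + n}$ ($m{\left(d,n \right)} = \frac{6}{-2 - \left(6 - d - n\right)} = \frac{6}{-2 + \left(-6 + d + n\right)} = \frac{6}{-8 + d + n}$)
$E = -1$ ($E = \frac{49}{-49} = 49 \left(- \frac{1}{49}\right) = -1$)
$m{\left(25,-26 \right)} E = \frac{6}{-8 + 25 - 26} \left(-1\right) = \frac{6}{-9} \left(-1\right) = 6 \left(- \frac{1}{9}\right) \left(-1\right) = \left(- \frac{2}{3}\right) \left(-1\right) = \frac{2}{3}$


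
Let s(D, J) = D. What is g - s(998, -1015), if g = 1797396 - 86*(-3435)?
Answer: 2091808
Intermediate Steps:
g = 2092806 (g = 1797396 + 295410 = 2092806)
g - s(998, -1015) = 2092806 - 1*998 = 2092806 - 998 = 2091808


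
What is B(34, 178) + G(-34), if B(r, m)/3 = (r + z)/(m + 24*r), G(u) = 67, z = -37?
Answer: 66589/994 ≈ 66.991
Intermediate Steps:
B(r, m) = 3*(-37 + r)/(m + 24*r) (B(r, m) = 3*((r - 37)/(m + 24*r)) = 3*((-37 + r)/(m + 24*r)) = 3*(-37 + r)/(m + 24*r))
B(34, 178) + G(-34) = 3*(-37 + 34)/(178 + 24*34) + 67 = 3*(-3)/(178 + 816) + 67 = 3*(-3)/994 + 67 = 3*(1/994)*(-3) + 67 = -9/994 + 67 = 66589/994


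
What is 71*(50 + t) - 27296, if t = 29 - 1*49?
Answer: -25166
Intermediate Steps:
t = -20 (t = 29 - 49 = -20)
71*(50 + t) - 27296 = 71*(50 - 20) - 27296 = 71*30 - 27296 = 2130 - 27296 = -25166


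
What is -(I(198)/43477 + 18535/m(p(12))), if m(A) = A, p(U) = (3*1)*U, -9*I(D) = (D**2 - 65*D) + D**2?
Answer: -805584043/1565172 ≈ -514.69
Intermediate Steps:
I(D) = -2*D**2/9 + 65*D/9 (I(D) = -((D**2 - 65*D) + D**2)/9 = -(-65*D + 2*D**2)/9 = -2*D**2/9 + 65*D/9)
p(U) = 3*U
-(I(198)/43477 + 18535/m(p(12))) = -(((1/9)*198*(65 - 2*198))/43477 + 18535/((3*12))) = -(((1/9)*198*(65 - 396))*(1/43477) + 18535/36) = -(((1/9)*198*(-331))*(1/43477) + 18535*(1/36)) = -(-7282*1/43477 + 18535/36) = -(-7282/43477 + 18535/36) = -1*805584043/1565172 = -805584043/1565172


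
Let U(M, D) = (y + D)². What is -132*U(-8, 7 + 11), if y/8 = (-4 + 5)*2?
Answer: -152592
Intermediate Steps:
y = 16 (y = 8*((-4 + 5)*2) = 8*(1*2) = 8*2 = 16)
U(M, D) = (16 + D)²
-132*U(-8, 7 + 11) = -132*(16 + (7 + 11))² = -132*(16 + 18)² = -132*34² = -132*1156 = -152592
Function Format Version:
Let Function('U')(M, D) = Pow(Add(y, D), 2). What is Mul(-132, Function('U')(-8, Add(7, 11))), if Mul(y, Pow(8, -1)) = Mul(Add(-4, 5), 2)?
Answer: -152592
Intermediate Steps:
y = 16 (y = Mul(8, Mul(Add(-4, 5), 2)) = Mul(8, Mul(1, 2)) = Mul(8, 2) = 16)
Function('U')(M, D) = Pow(Add(16, D), 2)
Mul(-132, Function('U')(-8, Add(7, 11))) = Mul(-132, Pow(Add(16, Add(7, 11)), 2)) = Mul(-132, Pow(Add(16, 18), 2)) = Mul(-132, Pow(34, 2)) = Mul(-132, 1156) = -152592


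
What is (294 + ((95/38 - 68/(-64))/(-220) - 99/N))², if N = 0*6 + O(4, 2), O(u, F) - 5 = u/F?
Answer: 47544900068961/607129600 ≈ 78311.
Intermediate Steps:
O(u, F) = 5 + u/F
N = 7 (N = 0*6 + (5 + 4/2) = 0 + (5 + 4*(½)) = 0 + (5 + 2) = 0 + 7 = 7)
(294 + ((95/38 - 68/(-64))/(-220) - 99/N))² = (294 + ((95/38 - 68/(-64))/(-220) - 99/7))² = (294 + ((95*(1/38) - 68*(-1/64))*(-1/220) - 99*⅐))² = (294 + ((5/2 + 17/16)*(-1/220) - 99/7))² = (294 + ((57/16)*(-1/220) - 99/7))² = (294 + (-57/3520 - 99/7))² = (294 - 348879/24640)² = (6895281/24640)² = 47544900068961/607129600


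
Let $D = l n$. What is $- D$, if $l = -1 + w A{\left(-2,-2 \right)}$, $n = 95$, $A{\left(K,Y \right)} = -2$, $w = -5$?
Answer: $-855$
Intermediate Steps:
$l = 9$ ($l = -1 - -10 = -1 + 10 = 9$)
$D = 855$ ($D = 9 \cdot 95 = 855$)
$- D = \left(-1\right) 855 = -855$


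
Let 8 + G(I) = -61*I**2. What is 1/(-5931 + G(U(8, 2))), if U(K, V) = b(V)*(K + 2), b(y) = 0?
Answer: -1/5939 ≈ -0.00016838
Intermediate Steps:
U(K, V) = 0 (U(K, V) = 0*(K + 2) = 0*(2 + K) = 0)
G(I) = -8 - 61*I**2
1/(-5931 + G(U(8, 2))) = 1/(-5931 + (-8 - 61*0**2)) = 1/(-5931 + (-8 - 61*0)) = 1/(-5931 + (-8 + 0)) = 1/(-5931 - 8) = 1/(-5939) = -1/5939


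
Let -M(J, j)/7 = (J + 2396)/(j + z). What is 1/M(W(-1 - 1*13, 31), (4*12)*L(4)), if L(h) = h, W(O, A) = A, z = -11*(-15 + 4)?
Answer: -313/16989 ≈ -0.018424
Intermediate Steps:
z = 121 (z = -11*(-11) = 121)
M(J, j) = -7*(2396 + J)/(121 + j) (M(J, j) = -7*(J + 2396)/(j + 121) = -7*(2396 + J)/(121 + j))
1/M(W(-1 - 1*13, 31), (4*12)*L(4)) = 1/(7*(-2396 - 1*31)/(121 + (4*12)*4)) = 1/(7*(-2396 - 31)/(121 + 48*4)) = 1/(7*(-2427)/(121 + 192)) = 1/(7*(-2427)/313) = 1/(7*(1/313)*(-2427)) = 1/(-16989/313) = -313/16989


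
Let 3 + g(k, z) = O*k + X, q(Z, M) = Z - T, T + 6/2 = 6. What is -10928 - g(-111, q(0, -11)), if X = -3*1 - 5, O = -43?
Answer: -15690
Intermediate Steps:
T = 3 (T = -3 + 6 = 3)
X = -8 (X = -3 - 5 = -8)
q(Z, M) = -3 + Z (q(Z, M) = Z - 1*3 = Z - 3 = -3 + Z)
g(k, z) = -11 - 43*k (g(k, z) = -3 + (-43*k - 8) = -3 + (-8 - 43*k) = -11 - 43*k)
-10928 - g(-111, q(0, -11)) = -10928 - (-11 - 43*(-111)) = -10928 - (-11 + 4773) = -10928 - 1*4762 = -10928 - 4762 = -15690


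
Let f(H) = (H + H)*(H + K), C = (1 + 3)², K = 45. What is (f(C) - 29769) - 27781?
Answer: -55598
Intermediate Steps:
C = 16 (C = 4² = 16)
f(H) = 2*H*(45 + H) (f(H) = (H + H)*(H + 45) = (2*H)*(45 + H) = 2*H*(45 + H))
(f(C) - 29769) - 27781 = (2*16*(45 + 16) - 29769) - 27781 = (2*16*61 - 29769) - 27781 = (1952 - 29769) - 27781 = -27817 - 27781 = -55598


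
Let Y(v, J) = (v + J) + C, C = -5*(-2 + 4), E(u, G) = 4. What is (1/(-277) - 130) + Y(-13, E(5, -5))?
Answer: -41274/277 ≈ -149.00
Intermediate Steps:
C = -10 (C = -5*2 = -10)
Y(v, J) = -10 + J + v (Y(v, J) = (v + J) - 10 = (J + v) - 10 = -10 + J + v)
(1/(-277) - 130) + Y(-13, E(5, -5)) = (1/(-277) - 130) + (-10 + 4 - 13) = (-1/277 - 130) - 19 = -36011/277 - 19 = -41274/277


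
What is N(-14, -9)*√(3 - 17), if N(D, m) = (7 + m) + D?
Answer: -16*I*√14 ≈ -59.867*I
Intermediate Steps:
N(D, m) = 7 + D + m
N(-14, -9)*√(3 - 17) = (7 - 14 - 9)*√(3 - 17) = -16*I*√14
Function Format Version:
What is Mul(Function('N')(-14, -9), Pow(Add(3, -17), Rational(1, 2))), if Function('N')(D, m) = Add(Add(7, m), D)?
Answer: Mul(-16, I, Pow(14, Rational(1, 2))) ≈ Mul(-59.867, I)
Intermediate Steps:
Function('N')(D, m) = Add(7, D, m)
Mul(Function('N')(-14, -9), Pow(Add(3, -17), Rational(1, 2))) = Mul(Add(7, -14, -9), Pow(Add(3, -17), Rational(1, 2))) = Mul(-16, Pow(-14, Rational(1, 2))) = Mul(-16, Mul(I, Pow(14, Rational(1, 2)))) = Mul(-16, I, Pow(14, Rational(1, 2)))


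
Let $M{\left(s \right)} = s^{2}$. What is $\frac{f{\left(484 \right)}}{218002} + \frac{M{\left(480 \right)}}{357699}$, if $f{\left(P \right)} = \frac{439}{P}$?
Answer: $\frac{8103448285687}{12580627713544} \approx 0.64412$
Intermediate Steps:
$\frac{f{\left(484 \right)}}{218002} + \frac{M{\left(480 \right)}}{357699} = \frac{439 \cdot \frac{1}{484}}{218002} + \frac{480^{2}}{357699} = 439 \cdot \frac{1}{484} \cdot \frac{1}{218002} + 230400 \cdot \frac{1}{357699} = \frac{439}{484} \cdot \frac{1}{218002} + \frac{76800}{119233} = \frac{439}{105512968} + \frac{76800}{119233} = \frac{8103448285687}{12580627713544}$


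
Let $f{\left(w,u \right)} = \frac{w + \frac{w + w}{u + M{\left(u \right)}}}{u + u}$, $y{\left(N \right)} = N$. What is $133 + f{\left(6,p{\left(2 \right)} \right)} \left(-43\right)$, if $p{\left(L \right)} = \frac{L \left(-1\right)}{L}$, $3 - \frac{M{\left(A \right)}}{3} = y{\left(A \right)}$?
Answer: $\frac{3140}{11} \approx 285.45$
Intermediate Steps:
$M{\left(A \right)} = 9 - 3 A$
$p{\left(L \right)} = -1$ ($p{\left(L \right)} = \frac{\left(-1\right) L}{L} = -1$)
$f{\left(w,u \right)} = \frac{w + \frac{2 w}{9 - 2 u}}{2 u}$ ($f{\left(w,u \right)} = \frac{w + \frac{w + w}{u - \left(-9 + 3 u\right)}}{u + u} = \frac{w + \frac{2 w}{9 - 2 u}}{2 u}$)
$133 + f{\left(6,p{\left(2 \right)} \right)} \left(-43\right) = 133 + \frac{1}{2} \cdot 6 \frac{1}{-1} \frac{1}{-9 + 2 \left(-1\right)} \left(-11 + 2 \left(-1\right)\right) \left(-43\right) = 133 + \frac{1}{2} \cdot 6 \left(-1\right) \frac{1}{-9 - 2} \left(-11 - 2\right) \left(-43\right) = 133 + \frac{1}{2} \cdot 6 \left(-1\right) \frac{1}{-11} \left(-13\right) \left(-43\right) = 133 + \frac{1}{2} \cdot 6 \left(-1\right) \left(- \frac{1}{11}\right) \left(-13\right) \left(-43\right) = 133 - - \frac{1677}{11} = 133 + \frac{1677}{11} = \frac{3140}{11}$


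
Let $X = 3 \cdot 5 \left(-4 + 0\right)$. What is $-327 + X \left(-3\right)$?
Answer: $-147$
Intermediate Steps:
$X = -60$ ($X = 15 \left(-4\right) = -60$)
$-327 + X \left(-3\right) = -327 - -180 = -327 + 180 = -147$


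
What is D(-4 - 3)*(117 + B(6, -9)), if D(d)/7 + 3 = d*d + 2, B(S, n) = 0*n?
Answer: 39312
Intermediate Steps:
B(S, n) = 0
D(d) = -7 + 7*d**2 (D(d) = -21 + 7*(d*d + 2) = -21 + 7*(d**2 + 2) = -21 + 7*(2 + d**2) = -21 + (14 + 7*d**2) = -7 + 7*d**2)
D(-4 - 3)*(117 + B(6, -9)) = (-7 + 7*(-4 - 3)**2)*(117 + 0) = (-7 + 7*(-7)**2)*117 = (-7 + 7*49)*117 = (-7 + 343)*117 = 336*117 = 39312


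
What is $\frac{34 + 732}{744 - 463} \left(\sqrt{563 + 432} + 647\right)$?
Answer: $\frac{495602}{281} + \frac{766 \sqrt{995}}{281} \approx 1849.7$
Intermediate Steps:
$\frac{34 + 732}{744 - 463} \left(\sqrt{563 + 432} + 647\right) = \frac{766}{281} \left(\sqrt{995} + 647\right) = 766 \cdot \frac{1}{281} \left(647 + \sqrt{995}\right) = \frac{766 \left(647 + \sqrt{995}\right)}{281} = \frac{495602}{281} + \frac{766 \sqrt{995}}{281}$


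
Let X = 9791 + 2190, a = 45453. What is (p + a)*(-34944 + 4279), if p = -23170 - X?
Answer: -315910830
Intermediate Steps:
X = 11981
p = -35151 (p = -23170 - 1*11981 = -23170 - 11981 = -35151)
(p + a)*(-34944 + 4279) = (-35151 + 45453)*(-34944 + 4279) = 10302*(-30665) = -315910830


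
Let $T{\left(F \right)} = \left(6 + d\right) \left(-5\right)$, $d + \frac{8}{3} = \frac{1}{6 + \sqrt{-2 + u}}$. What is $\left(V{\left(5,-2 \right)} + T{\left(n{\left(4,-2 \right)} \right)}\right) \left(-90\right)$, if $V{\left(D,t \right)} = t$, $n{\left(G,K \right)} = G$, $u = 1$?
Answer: $\frac{64860}{37} - \frac{450 i}{37} \approx 1753.0 - 12.162 i$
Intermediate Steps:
$d = - \frac{8}{3} + \frac{6 - i}{37}$ ($d = - \frac{8}{3} + \frac{1}{6 + \sqrt{-2 + 1}} = - \frac{8}{3} + \frac{1}{6 + \sqrt{-1}} = - \frac{8}{3} + \frac{1}{6 + i} = - \frac{8}{3} + \frac{6 - i}{37} \approx -2.5045 - 0.027027 i$)
$T{\left(F \right)} = - \frac{1940}{111} + \frac{5 i}{37}$ ($T{\left(F \right)} = \left(6 - \left(\frac{278}{111} + \frac{i}{37}\right)\right) \left(-5\right) = \left(\frac{388}{111} - \frac{i}{37}\right) \left(-5\right) = - \frac{1940}{111} + \frac{5 i}{37}$)
$\left(V{\left(5,-2 \right)} + T{\left(n{\left(4,-2 \right)} \right)}\right) \left(-90\right) = \left(-2 - \left(\frac{1940}{111} - \frac{5 i}{37}\right)\right) \left(-90\right) = \left(- \frac{2162}{111} + \frac{5 i}{37}\right) \left(-90\right) = \frac{64860}{37} - \frac{450 i}{37}$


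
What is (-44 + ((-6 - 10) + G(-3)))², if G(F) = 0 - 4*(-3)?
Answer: 2304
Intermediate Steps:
G(F) = 12 (G(F) = 0 + 12 = 12)
(-44 + ((-6 - 10) + G(-3)))² = (-44 + ((-6 - 10) + 12))² = (-44 + (-16 + 12))² = (-44 - 4)² = (-48)² = 2304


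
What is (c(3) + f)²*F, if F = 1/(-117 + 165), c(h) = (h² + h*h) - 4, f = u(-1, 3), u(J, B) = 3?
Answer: 289/48 ≈ 6.0208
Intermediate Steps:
f = 3
c(h) = -4 + 2*h² (c(h) = (h² + h²) - 4 = 2*h² - 4 = -4 + 2*h²)
F = 1/48 ≈ 0.020833
(c(3) + f)²*F = ((-4 + 2*3²) + 3)²*(1/48) = ((-4 + 2*9) + 3)²*(1/48) = ((-4 + 18) + 3)²*(1/48) = (14 + 3)²*(1/48) = 17²*(1/48) = 289*(1/48) = 289/48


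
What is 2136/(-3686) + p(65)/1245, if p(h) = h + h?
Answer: -218014/458907 ≈ -0.47507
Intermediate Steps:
p(h) = 2*h
2136/(-3686) + p(65)/1245 = 2136/(-3686) + (2*65)/1245 = 2136*(-1/3686) + 130*(1/1245) = -1068/1843 + 26/249 = -218014/458907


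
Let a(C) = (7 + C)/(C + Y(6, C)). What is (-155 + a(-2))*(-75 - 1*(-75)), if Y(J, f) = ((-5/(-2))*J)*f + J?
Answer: 0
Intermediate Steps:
Y(J, f) = J + 5*J*f/2 (Y(J, f) = ((-5*(-1/2))*J)*f + J = (5*J/2)*f + J = 5*J*f/2 + J = J + 5*J*f/2)
a(C) = (7 + C)/(6 + 16*C) (a(C) = (7 + C)/(C + (1/2)*6*(2 + 5*C)) = (7 + C)/(C + (6 + 15*C)) = (7 + C)/(6 + 16*C))
(-155 + a(-2))*(-75 - 1*(-75)) = (-155 + (7 - 2)/(2*(3 + 8*(-2))))*(-75 - 1*(-75)) = (-155 + (1/2)*5/(3 - 16))*(-75 + 75) = (-155 + (1/2)*5/(-13))*0 = (-155 + (1/2)*(-1/13)*5)*0 = (-155 - 5/26)*0 = -4035/26*0 = 0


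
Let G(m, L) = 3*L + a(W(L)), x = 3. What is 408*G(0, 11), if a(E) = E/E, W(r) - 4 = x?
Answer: 13872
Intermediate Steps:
W(r) = 7 (W(r) = 4 + 3 = 7)
a(E) = 1
G(m, L) = 1 + 3*L (G(m, L) = 3*L + 1 = 1 + 3*L)
408*G(0, 11) = 408*(1 + 3*11) = 408*(1 + 33) = 408*34 = 13872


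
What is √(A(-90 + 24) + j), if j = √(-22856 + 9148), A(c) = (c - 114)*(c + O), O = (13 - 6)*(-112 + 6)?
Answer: √(145440 + 2*I*√3427) ≈ 381.37 + 0.154*I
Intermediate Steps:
O = -742 (O = 7*(-106) = -742)
A(c) = (-742 + c)*(-114 + c) (A(c) = (c - 114)*(c - 742) = (-114 + c)*(-742 + c) = (-742 + c)*(-114 + c))
j = 2*I*√3427 (j = √(-13708) = 2*I*√3427 ≈ 117.08*I)
√(A(-90 + 24) + j) = √((84588 + (-90 + 24)² - 856*(-90 + 24)) + 2*I*√3427) = √((84588 + (-66)² - 856*(-66)) + 2*I*√3427) = √((84588 + 4356 + 56496) + 2*I*√3427) = √(145440 + 2*I*√3427)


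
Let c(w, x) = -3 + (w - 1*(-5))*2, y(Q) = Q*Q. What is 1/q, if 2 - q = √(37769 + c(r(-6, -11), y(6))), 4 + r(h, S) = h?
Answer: -1/18876 - √9439/18876 ≈ -0.0052000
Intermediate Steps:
r(h, S) = -4 + h
y(Q) = Q²
c(w, x) = 7 + 2*w (c(w, x) = -3 + (w + 5)*2 = -3 + (5 + w)*2 = -3 + (10 + 2*w) = 7 + 2*w)
q = 2 - 2*√9439 (q = 2 - √(37769 + (7 + 2*(-4 - 6))) = 2 - √(37769 + (7 + 2*(-10))) = 2 - √(37769 + (7 - 20)) = 2 - √(37769 - 13) = 2 - √37756 = 2 - 2*√9439 ≈ -192.31)
1/q = 1/(2 - 2*√9439)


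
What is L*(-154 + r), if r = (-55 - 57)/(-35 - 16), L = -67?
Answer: 518714/51 ≈ 10171.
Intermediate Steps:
r = 112/51 (r = -112/(-51) = -112*(-1/51) = 112/51 ≈ 2.1961)
L*(-154 + r) = -67*(-154 + 112/51) = -67*(-7742/51) = 518714/51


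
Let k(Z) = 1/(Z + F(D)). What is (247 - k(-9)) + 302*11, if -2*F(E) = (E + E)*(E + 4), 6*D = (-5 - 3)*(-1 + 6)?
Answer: 860138/241 ≈ 3569.0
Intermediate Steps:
D = -20/3 (D = ((-5 - 3)*(-1 + 6))/6 = (-8*5)/6 = (⅙)*(-40) = -20/3 ≈ -6.6667)
F(E) = -E*(4 + E) (F(E) = -(E + E)*(E + 4)/2 = -2*E*(4 + E)/2 = -E*(4 + E))
k(Z) = 1/(-160/9 + Z) (k(Z) = 1/(Z - 1*(-20/3)*(4 - 20/3)) = 1/(Z - 1*(-20/3)*(-8/3)) = 1/(Z - 160/9) = 1/(-160/9 + Z))
(247 - k(-9)) + 302*11 = (247 - 9/(-160 + 9*(-9))) + 302*11 = (247 - 9/(-160 - 81)) + 3322 = (247 - 9/(-241)) + 3322 = (247 - 9*(-1)/241) + 3322 = (247 - 1*(-9/241)) + 3322 = (247 + 9/241) + 3322 = 59536/241 + 3322 = 860138/241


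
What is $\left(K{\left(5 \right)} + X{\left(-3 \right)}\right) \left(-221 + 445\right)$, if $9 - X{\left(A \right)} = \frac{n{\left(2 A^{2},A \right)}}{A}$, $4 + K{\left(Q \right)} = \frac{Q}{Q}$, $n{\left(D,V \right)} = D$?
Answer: $2688$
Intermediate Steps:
$K{\left(Q \right)} = -3$ ($K{\left(Q \right)} = -4 + \frac{Q}{Q} = -4 + 1 = -3$)
$X{\left(A \right)} = 9 - 2 A$ ($X{\left(A \right)} = 9 - \frac{2 A^{2}}{A} = 9 - 2 A$)
$\left(K{\left(5 \right)} + X{\left(-3 \right)}\right) \left(-221 + 445\right) = \left(-3 + \left(9 - -6\right)\right) \left(-221 + 445\right) = \left(-3 + \left(9 + 6\right)\right) 224 = \left(-3 + 15\right) 224 = 12 \cdot 224 = 2688$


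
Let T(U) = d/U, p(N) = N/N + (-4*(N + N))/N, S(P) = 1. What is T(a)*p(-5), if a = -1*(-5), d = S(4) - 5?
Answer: 28/5 ≈ 5.6000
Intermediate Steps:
p(N) = -7 (p(N) = 1 + (-8*N)/N = 1 - 8 = -7)
d = -4 (d = 1 - 5 = -4)
a = 5
T(U) = -4/U
T(a)*p(-5) = -4/5*(-7) = -4*⅕*(-7) = -⅘*(-7) = 28/5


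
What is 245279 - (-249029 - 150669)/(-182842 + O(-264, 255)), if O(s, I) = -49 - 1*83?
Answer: 22439640024/91487 ≈ 2.4528e+5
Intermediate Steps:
O(s, I) = -132 (O(s, I) = -49 - 83 = -132)
245279 - (-249029 - 150669)/(-182842 + O(-264, 255)) = 245279 - (-249029 - 150669)/(-182842 - 132) = 245279 - (-399698)/(-182974) = 245279 - (-399698)*(-1)/182974 = 245279 - 1*199849/91487 = 245279 - 199849/91487 = 22439640024/91487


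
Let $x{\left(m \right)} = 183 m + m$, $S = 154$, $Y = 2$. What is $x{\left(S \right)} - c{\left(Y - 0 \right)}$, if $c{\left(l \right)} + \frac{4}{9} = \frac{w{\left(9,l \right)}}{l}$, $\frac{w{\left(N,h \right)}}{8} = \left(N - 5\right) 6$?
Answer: $\frac{254164}{9} \approx 28240.0$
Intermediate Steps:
$w{\left(N,h \right)} = -240 + 48 N$ ($w{\left(N,h \right)} = 8 \left(N - 5\right) 6 = 8 \left(-5 + N\right) 6 = 8 \left(-30 + 6 N\right) = -240 + 48 N$)
$x{\left(m \right)} = 184 m$
$c{\left(l \right)} = - \frac{4}{9} + \frac{192}{l}$ ($c{\left(l \right)} = - \frac{4}{9} + \frac{-240 + 48 \cdot 9}{l} = - \frac{4}{9} + \frac{-240 + 432}{l} = - \frac{4}{9} + \frac{192}{l}$)
$x{\left(S \right)} - c{\left(Y - 0 \right)} = 184 \cdot 154 - \left(- \frac{4}{9} + \frac{192}{2 - 0}\right) = 28336 - \left(- \frac{4}{9} + \frac{192}{2 + 0}\right) = 28336 - \left(- \frac{4}{9} + \frac{192}{2}\right) = 28336 - \left(- \frac{4}{9} + 192 \cdot \frac{1}{2}\right) = 28336 - \left(- \frac{4}{9} + 96\right) = 28336 - \frac{860}{9} = \frac{254164}{9}$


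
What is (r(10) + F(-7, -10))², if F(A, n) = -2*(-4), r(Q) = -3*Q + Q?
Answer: 144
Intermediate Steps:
r(Q) = -2*Q
F(A, n) = 8
(r(10) + F(-7, -10))² = (-2*10 + 8)² = (-20 + 8)² = (-12)² = 144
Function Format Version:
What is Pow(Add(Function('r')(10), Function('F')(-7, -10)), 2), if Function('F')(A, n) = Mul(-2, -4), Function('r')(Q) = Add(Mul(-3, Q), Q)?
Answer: 144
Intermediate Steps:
Function('r')(Q) = Mul(-2, Q)
Function('F')(A, n) = 8
Pow(Add(Function('r')(10), Function('F')(-7, -10)), 2) = Pow(Add(Mul(-2, 10), 8), 2) = Pow(Add(-20, 8), 2) = Pow(-12, 2) = 144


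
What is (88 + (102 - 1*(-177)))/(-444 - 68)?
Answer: -367/512 ≈ -0.71680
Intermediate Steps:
(88 + (102 - 1*(-177)))/(-444 - 68) = (88 + (102 + 177))/(-512) = (88 + 279)*(-1/512) = 367*(-1/512) = -367/512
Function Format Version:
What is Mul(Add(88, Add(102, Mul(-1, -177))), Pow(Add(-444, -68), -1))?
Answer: Rational(-367, 512) ≈ -0.71680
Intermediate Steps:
Mul(Add(88, Add(102, Mul(-1, -177))), Pow(Add(-444, -68), -1)) = Mul(Add(88, Add(102, 177)), Pow(-512, -1)) = Mul(Add(88, 279), Rational(-1, 512)) = Mul(367, Rational(-1, 512)) = Rational(-367, 512)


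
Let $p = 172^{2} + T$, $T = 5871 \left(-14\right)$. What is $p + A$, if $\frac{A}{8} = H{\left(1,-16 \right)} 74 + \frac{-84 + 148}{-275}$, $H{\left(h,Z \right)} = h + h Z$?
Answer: $- \frac{16910262}{275} \approx -61492.0$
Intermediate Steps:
$T = -82194$
$H{\left(h,Z \right)} = h + Z h$
$A = - \frac{2442512}{275}$ ($A = 8 \left(1 \left(1 - 16\right) 74 + \frac{-84 + 148}{-275}\right) = 8 \left(1 \left(-15\right) 74 + 64 \left(- \frac{1}{275}\right)\right) = 8 \left(\left(-15\right) 74 - \frac{64}{275}\right) = 8 \left(-1110 - \frac{64}{275}\right) = 8 \left(- \frac{305314}{275}\right) = - \frac{2442512}{275} \approx -8881.9$)
$p = -52610$ ($p = 172^{2} - 82194 = 29584 - 82194 = -52610$)
$p + A = -52610 - \frac{2442512}{275} = - \frac{16910262}{275}$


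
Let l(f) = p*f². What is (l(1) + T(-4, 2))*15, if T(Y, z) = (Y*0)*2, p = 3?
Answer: 45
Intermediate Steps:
l(f) = 3*f²
T(Y, z) = 0 (T(Y, z) = 0*2 = 0)
(l(1) + T(-4, 2))*15 = (3*1² + 0)*15 = (3*1 + 0)*15 = (3 + 0)*15 = 3*15 = 45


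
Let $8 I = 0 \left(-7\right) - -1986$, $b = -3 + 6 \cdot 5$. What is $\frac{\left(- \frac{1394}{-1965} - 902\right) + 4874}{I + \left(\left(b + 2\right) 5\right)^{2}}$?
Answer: $\frac{31225496}{167207745} \approx 0.18675$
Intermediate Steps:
$b = 27$ ($b = -3 + 30 = 27$)
$I = \frac{993}{4}$ ($I = \frac{0 \left(-7\right) - -1986}{8} = \frac{0 + 1986}{8} = \frac{1}{8} \cdot 1986 = \frac{993}{4} \approx 248.25$)
$\frac{\left(- \frac{1394}{-1965} - 902\right) + 4874}{I + \left(\left(b + 2\right) 5\right)^{2}} = \frac{\left(- \frac{1394}{-1965} - 902\right) + 4874}{\frac{993}{4} + \left(\left(27 + 2\right) 5\right)^{2}} = \frac{\left(\left(-1394\right) \left(- \frac{1}{1965}\right) - 902\right) + 4874}{\frac{993}{4} + \left(29 \cdot 5\right)^{2}} = \frac{\left(\frac{1394}{1965} - 902\right) + 4874}{\frac{993}{4} + 145^{2}} = \frac{- \frac{1771036}{1965} + 4874}{\frac{993}{4} + 21025} = \frac{7806374}{1965 \cdot \frac{85093}{4}} = \frac{7806374}{1965} \cdot \frac{4}{85093} = \frac{31225496}{167207745}$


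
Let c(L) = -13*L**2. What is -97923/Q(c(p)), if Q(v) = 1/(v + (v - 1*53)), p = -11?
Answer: 313255677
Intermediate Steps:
Q(v) = 1/(-53 + 2*v) (Q(v) = 1/(v + (v - 53)) = 1/(v + (-53 + v)) = 1/(-53 + 2*v))
-97923/Q(c(p)) = -97923/(1/(-53 + 2*(-13*(-11)**2))) = -97923/(1/(-53 + 2*(-13*121))) = -97923/(1/(-53 + 2*(-1573))) = -97923/(1/(-53 - 3146)) = -97923/(1/(-3199)) = -97923/(-1/3199) = -97923*(-3199) = 313255677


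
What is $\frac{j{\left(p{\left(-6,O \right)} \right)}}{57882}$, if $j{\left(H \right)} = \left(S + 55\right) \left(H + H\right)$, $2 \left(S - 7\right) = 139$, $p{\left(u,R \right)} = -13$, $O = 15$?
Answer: $- \frac{3419}{57882} \approx -0.059068$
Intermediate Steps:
$S = \frac{153}{2}$ ($S = 7 + \frac{1}{2} \cdot 139 = 7 + \frac{139}{2} = \frac{153}{2} \approx 76.5$)
$j{\left(H \right)} = 263 H$ ($j{\left(H \right)} = \left(\frac{153}{2} + 55\right) \left(H + H\right) = \frac{263 \cdot 2 H}{2} = 263 H$)
$\frac{j{\left(p{\left(-6,O \right)} \right)}}{57882} = \frac{263 \left(-13\right)}{57882} = \left(-3419\right) \frac{1}{57882} = - \frac{3419}{57882}$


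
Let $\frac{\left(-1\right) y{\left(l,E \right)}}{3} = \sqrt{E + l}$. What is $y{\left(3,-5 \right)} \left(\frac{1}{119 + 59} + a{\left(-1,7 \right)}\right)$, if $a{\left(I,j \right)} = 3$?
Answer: $- \frac{1605 i \sqrt{2}}{178} \approx - 12.752 i$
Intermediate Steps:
$y{\left(l,E \right)} = - 3 \sqrt{E + l}$
$y{\left(3,-5 \right)} \left(\frac{1}{119 + 59} + a{\left(-1,7 \right)}\right) = - 3 \sqrt{-5 + 3} \left(\frac{1}{119 + 59} + 3\right) = - 3 \sqrt{-2} \left(\frac{1}{178} + 3\right) = - 3 i \sqrt{2} \left(\frac{1}{178} + 3\right) = - 3 i \sqrt{2} \cdot \frac{535}{178} = - \frac{1605 i \sqrt{2}}{178}$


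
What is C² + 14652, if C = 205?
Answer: 56677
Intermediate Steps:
C² + 14652 = 205² + 14652 = 42025 + 14652 = 56677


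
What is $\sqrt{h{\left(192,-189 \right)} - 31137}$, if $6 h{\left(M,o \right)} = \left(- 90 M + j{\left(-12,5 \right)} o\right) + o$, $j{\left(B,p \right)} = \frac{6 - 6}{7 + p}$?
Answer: $\frac{i \sqrt{136194}}{2} \approx 184.52 i$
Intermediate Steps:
$j{\left(B,p \right)} = 0$ ($j{\left(B,p \right)} = \frac{0}{7 + p} = 0$)
$h{\left(M,o \right)} = - 15 M + \frac{o}{6}$ ($h{\left(M,o \right)} = \frac{\left(- 90 M + 0 o\right) + o}{6} = \frac{\left(- 90 M + 0\right) + o}{6} = \frac{- 90 M + o}{6} = \frac{o - 90 M}{6} = - 15 M + \frac{o}{6}$)
$\sqrt{h{\left(192,-189 \right)} - 31137} = \sqrt{\left(\left(-15\right) 192 + \frac{1}{6} \left(-189\right)\right) - 31137} = \sqrt{\left(-2880 - \frac{63}{2}\right) - 31137} = \sqrt{- \frac{5823}{2} - 31137} = \sqrt{- \frac{68097}{2}} = \frac{i \sqrt{136194}}{2}$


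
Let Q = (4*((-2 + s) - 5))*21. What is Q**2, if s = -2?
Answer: 571536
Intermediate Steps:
Q = -756 (Q = (4*((-2 - 2) - 5))*21 = (4*(-4 - 5))*21 = (4*(-9))*21 = -36*21 = -756)
Q**2 = (-756)**2 = 571536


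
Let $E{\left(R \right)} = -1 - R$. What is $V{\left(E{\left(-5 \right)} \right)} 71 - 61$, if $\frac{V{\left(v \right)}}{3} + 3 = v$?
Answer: $152$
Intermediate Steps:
$V{\left(v \right)} = -9 + 3 v$
$V{\left(E{\left(-5 \right)} \right)} 71 - 61 = \left(-9 + 3 \left(-1 - -5\right)\right) 71 - 61 = \left(-9 + 3 \left(-1 + 5\right)\right) 71 - 61 = \left(-9 + 3 \cdot 4\right) 71 - 61 = \left(-9 + 12\right) 71 - 61 = 3 \cdot 71 - 61 = 213 - 61 = 152$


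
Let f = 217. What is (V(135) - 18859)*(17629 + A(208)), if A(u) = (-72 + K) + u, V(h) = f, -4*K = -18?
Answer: -331259019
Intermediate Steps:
K = 9/2 (K = -¼*(-18) = 9/2 ≈ 4.5000)
V(h) = 217
A(u) = -135/2 + u (A(u) = (-72 + 9/2) + u = -135/2 + u)
(V(135) - 18859)*(17629 + A(208)) = (217 - 18859)*(17629 + (-135/2 + 208)) = -18642*(17629 + 281/2) = -18642*35539/2 = -331259019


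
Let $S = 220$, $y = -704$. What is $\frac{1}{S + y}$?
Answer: $- \frac{1}{484} \approx -0.0020661$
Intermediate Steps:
$\frac{1}{S + y} = \frac{1}{220 - 704} = \frac{1}{-484} = - \frac{1}{484}$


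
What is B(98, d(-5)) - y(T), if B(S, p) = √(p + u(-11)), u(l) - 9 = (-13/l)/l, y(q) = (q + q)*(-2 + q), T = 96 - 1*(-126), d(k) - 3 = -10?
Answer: -97680 + √229/11 ≈ -97679.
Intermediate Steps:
d(k) = -7 (d(k) = 3 - 10 = -7)
T = 222 (T = 96 + 126 = 222)
y(q) = 2*q*(-2 + q) (y(q) = (2*q)*(-2 + q) = 2*q*(-2 + q))
u(l) = 9 - 13/l² (u(l) = 9 + (-13/l)/l = 9 - 13/l²)
B(S, p) = √(1076/121 + p) (B(S, p) = √(p + (9 - 13/(-11)²)) = √(p + (9 - 13*1/121)) = √(p + (9 - 13/121)) = √(p + 1076/121) = √(1076/121 + p))
B(98, d(-5)) - y(T) = √(1076 + 121*(-7))/11 - 2*222*(-2 + 222) = √(1076 - 847)/11 - 2*222*220 = √229/11 - 1*97680 = √229/11 - 97680 = -97680 + √229/11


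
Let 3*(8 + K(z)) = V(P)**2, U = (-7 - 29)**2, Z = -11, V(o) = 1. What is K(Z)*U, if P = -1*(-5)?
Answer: -9936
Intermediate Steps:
P = 5
U = 1296 (U = (-36)**2 = 1296)
K(z) = -23/3 (K(z) = -8 + (1/3)*1**2 = -8 + (1/3)*1 = -8 + 1/3 = -23/3)
K(Z)*U = -23/3*1296 = -9936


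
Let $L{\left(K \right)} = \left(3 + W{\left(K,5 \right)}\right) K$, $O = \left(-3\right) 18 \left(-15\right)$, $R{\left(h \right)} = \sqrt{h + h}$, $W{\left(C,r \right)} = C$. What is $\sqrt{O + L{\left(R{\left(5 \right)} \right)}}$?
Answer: $\sqrt{820 + 3 \sqrt{10}} \approx 28.801$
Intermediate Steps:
$R{\left(h \right)} = \sqrt{2} \sqrt{h}$ ($R{\left(h \right)} = \sqrt{2 h} = \sqrt{2} \sqrt{h}$)
$O = 810$ ($O = \left(-54\right) \left(-15\right) = 810$)
$L{\left(K \right)} = K \left(3 + K\right)$ ($L{\left(K \right)} = \left(3 + K\right) K = K \left(3 + K\right)$)
$\sqrt{O + L{\left(R{\left(5 \right)} \right)}} = \sqrt{810 + \sqrt{2} \sqrt{5} \left(3 + \sqrt{2} \sqrt{5}\right)} = \sqrt{810 + \sqrt{10} \left(3 + \sqrt{10}\right)}$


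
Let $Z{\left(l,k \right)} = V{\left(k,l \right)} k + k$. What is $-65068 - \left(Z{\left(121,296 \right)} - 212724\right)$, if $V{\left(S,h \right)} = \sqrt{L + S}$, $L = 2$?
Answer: $147360 - 296 \sqrt{298} \approx 1.4225 \cdot 10^{5}$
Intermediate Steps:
$V{\left(S,h \right)} = \sqrt{2 + S}$
$Z{\left(l,k \right)} = k + k \sqrt{2 + k}$ ($Z{\left(l,k \right)} = \sqrt{2 + k} k + k = k \sqrt{2 + k} + k = k + k \sqrt{2 + k}$)
$-65068 - \left(Z{\left(121,296 \right)} - 212724\right) = -65068 - \left(296 \left(1 + \sqrt{2 + 296}\right) - 212724\right) = -65068 - \left(296 \left(1 + \sqrt{298}\right) - 212724\right) = -65068 - \left(\left(296 + 296 \sqrt{298}\right) - 212724\right) = -65068 - \left(-212428 + 296 \sqrt{298}\right) = -65068 + \left(212428 - 296 \sqrt{298}\right) = 147360 - 296 \sqrt{298}$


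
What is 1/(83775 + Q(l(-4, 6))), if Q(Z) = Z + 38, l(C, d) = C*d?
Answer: 1/83789 ≈ 1.1935e-5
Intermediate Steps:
Q(Z) = 38 + Z
1/(83775 + Q(l(-4, 6))) = 1/(83775 + (38 - 4*6)) = 1/(83775 + (38 - 24)) = 1/(83775 + 14) = 1/83789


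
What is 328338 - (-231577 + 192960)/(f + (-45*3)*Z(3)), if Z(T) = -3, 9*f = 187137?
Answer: 6960147541/21198 ≈ 3.2834e+5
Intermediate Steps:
f = 20793 (f = (⅑)*187137 = 20793)
328338 - (-231577 + 192960)/(f + (-45*3)*Z(3)) = 328338 - (-231577 + 192960)/(20793 - 45*3*(-3)) = 328338 - (-38617)/(20793 - 135*(-3)) = 328338 - (-38617)/(20793 + 405) = 328338 - (-38617)/21198 = 328338 - 1*(-38617/21198) = 328338 + 38617/21198 = 6960147541/21198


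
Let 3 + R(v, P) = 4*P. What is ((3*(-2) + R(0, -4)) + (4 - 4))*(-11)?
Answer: 275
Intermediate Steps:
R(v, P) = -3 + 4*P
((3*(-2) + R(0, -4)) + (4 - 4))*(-11) = ((3*(-2) + (-3 + 4*(-4))) + (4 - 4))*(-11) = ((-6 + (-3 - 16)) + 0)*(-11) = ((-6 - 19) + 0)*(-11) = (-25 + 0)*(-11) = -25*(-11) = 275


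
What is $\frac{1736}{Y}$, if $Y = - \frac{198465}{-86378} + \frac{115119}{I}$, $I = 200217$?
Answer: $\frac{10007660409712}{16559938629} \approx 604.33$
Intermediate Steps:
$Y = \frac{16559938629}{5764781342}$ ($Y = - \frac{198465}{-86378} + \frac{115119}{200217} = \left(-198465\right) \left(- \frac{1}{86378}\right) + 115119 \cdot \frac{1}{200217} = \frac{198465}{86378} + \frac{38373}{66739} = \frac{16559938629}{5764781342} \approx 2.8726$)
$\frac{1736}{Y} = \frac{1736}{\frac{16559938629}{5764781342}} = 1736 \cdot \frac{5764781342}{16559938629} = \frac{10007660409712}{16559938629}$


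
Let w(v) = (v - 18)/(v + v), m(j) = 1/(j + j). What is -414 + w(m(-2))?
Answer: -755/2 ≈ -377.50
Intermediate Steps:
m(j) = 1/(2*j)
w(v) = (-18 + v)/(2*v) (w(v) = (-18 + v)/((2*v)) = (-18 + v)*(1/(2*v)) = (-18 + v)/(2*v))
-414 + w(m(-2)) = -414 + (-18 + (½)/(-2))/(2*(((½)/(-2)))) = -414 + (-18 + (½)*(-½))/(2*(((½)*(-½)))) = -414 + (-18 - ¼)/(2*(-¼)) = -414 + (½)*(-4)*(-73/4) = -414 + 73/2 = -755/2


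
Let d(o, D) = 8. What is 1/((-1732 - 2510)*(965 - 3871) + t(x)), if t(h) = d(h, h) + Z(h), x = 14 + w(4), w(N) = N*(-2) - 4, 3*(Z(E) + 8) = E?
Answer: 3/36981758 ≈ 8.1121e-8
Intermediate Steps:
Z(E) = -8 + E/3
w(N) = -4 - 2*N (w(N) = -2*N - 4 = -4 - 2*N)
x = 2 (x = 14 + (-4 - 2*4) = 14 + (-4 - 8) = 14 - 12 = 2)
t(h) = h/3 (t(h) = 8 + (-8 + h/3) = h/3)
1/((-1732 - 2510)*(965 - 3871) + t(x)) = 1/((-1732 - 2510)*(965 - 3871) + (⅓)*2) = 1/(-4242*(-2906) + ⅔) = 1/(12327252 + ⅔) = 1/(36981758/3) = 3/36981758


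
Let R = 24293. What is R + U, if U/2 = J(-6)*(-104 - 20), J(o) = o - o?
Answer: 24293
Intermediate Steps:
J(o) = 0
U = 0 (U = 2*(0*(-104 - 20)) = 2*(0*(-124)) = 2*0 = 0)
R + U = 24293 + 0 = 24293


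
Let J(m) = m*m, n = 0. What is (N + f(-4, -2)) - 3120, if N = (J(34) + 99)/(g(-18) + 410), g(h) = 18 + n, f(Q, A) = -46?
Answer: -1353793/428 ≈ -3163.1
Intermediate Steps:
J(m) = m²
g(h) = 18 (g(h) = 18 + 0 = 18)
N = 1255/428 (N = (34² + 99)/(18 + 410) = (1156 + 99)/428 = 1255*(1/428) = 1255/428 ≈ 2.9322)
(N + f(-4, -2)) - 3120 = (1255/428 - 46) - 3120 = -18433/428 - 3120 = -1353793/428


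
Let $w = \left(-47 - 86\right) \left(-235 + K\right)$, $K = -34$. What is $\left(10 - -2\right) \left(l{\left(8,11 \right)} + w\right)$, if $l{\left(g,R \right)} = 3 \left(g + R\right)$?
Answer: $430008$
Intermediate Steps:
$l{\left(g,R \right)} = 3 R + 3 g$ ($l{\left(g,R \right)} = 3 \left(R + g\right) = 3 R + 3 g$)
$w = 35777$ ($w = \left(-47 - 86\right) \left(-235 - 34\right) = \left(-133\right) \left(-269\right) = 35777$)
$\left(10 - -2\right) \left(l{\left(8,11 \right)} + w\right) = \left(10 - -2\right) \left(\left(3 \cdot 11 + 3 \cdot 8\right) + 35777\right) = \left(10 + 2\right) \left(\left(33 + 24\right) + 35777\right) = 12 \left(57 + 35777\right) = 12 \cdot 35834 = 430008$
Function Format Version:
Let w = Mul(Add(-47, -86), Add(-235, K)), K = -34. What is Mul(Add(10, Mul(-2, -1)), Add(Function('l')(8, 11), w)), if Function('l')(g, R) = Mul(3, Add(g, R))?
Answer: 430008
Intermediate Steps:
Function('l')(g, R) = Add(Mul(3, R), Mul(3, g)) (Function('l')(g, R) = Mul(3, Add(R, g)) = Add(Mul(3, R), Mul(3, g)))
w = 35777 (w = Mul(Add(-47, -86), Add(-235, -34)) = Mul(-133, -269) = 35777)
Mul(Add(10, Mul(-2, -1)), Add(Function('l')(8, 11), w)) = Mul(Add(10, Mul(-2, -1)), Add(Add(Mul(3, 11), Mul(3, 8)), 35777)) = Mul(Add(10, 2), Add(Add(33, 24), 35777)) = Mul(12, Add(57, 35777)) = Mul(12, 35834) = 430008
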